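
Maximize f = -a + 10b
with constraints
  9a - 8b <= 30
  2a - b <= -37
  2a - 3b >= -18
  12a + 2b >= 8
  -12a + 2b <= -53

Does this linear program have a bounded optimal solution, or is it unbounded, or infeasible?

The boundaries 9a - 8b = 30 and 2a - 3b = -18 meet at (234/11, 222/11), but that point violates 2a - b ≤ -37. Every candidate vertex is excluded by some other constraint, so the feasible region is empty.

infeasible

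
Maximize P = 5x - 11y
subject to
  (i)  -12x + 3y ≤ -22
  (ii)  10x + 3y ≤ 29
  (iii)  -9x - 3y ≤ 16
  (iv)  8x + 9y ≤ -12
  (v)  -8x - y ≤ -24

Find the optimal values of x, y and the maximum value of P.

Corner points and P = 5x - 11y:
  (45, -421/3) → P = 5306/3
  (9/2, -16/3) → P = 487/6
  (88/15, -344/15) → P = 1408/5
  (57/16, -9/2) → P = 1077/16

The binding constraints are 10x + 3y = 29 and -9x - 3y = 16.
Solving simultaneously gives x = 45, y = -421/3.

x = 45, y = -421/3, maximum P = 5306/3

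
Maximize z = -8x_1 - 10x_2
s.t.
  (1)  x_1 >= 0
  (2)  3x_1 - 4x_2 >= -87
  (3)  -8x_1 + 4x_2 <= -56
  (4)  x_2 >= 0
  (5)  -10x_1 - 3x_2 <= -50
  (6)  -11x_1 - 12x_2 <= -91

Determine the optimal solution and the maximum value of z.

Feasible corners and z = -8x_1 - 10x_2:
  (143/5, 216/5) → z = -3304/5
  (37/5, 4/5) → z = -336/5
  (91/11, 0) → z = -728/11
The feasible region is unbounded (it extends along (4, 3), (1, 0)), but z strictly decreases along every unbounded feasible direction, so there is no improving ray and the maximum is attained at a vertex.

At the optimal vertex, x_2 = 0 and -11x_1 - 12x_2 = -91.
Solving simultaneously gives x_1 = 91/11, x_2 = 0.

x_1 = 91/11, x_2 = 0, maximum z = -728/11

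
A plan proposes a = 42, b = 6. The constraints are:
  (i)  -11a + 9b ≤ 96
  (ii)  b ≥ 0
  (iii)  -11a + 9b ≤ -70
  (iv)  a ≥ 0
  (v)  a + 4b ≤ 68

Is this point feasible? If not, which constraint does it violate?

(i): -408 ≤ 96 ✓
(ii): 6 ≥ 0 ✓
(iii): -408 ≤ -70 ✓
(iv): 42 ≥ 0 ✓
(v): 66 ≤ 68 ✓

feasible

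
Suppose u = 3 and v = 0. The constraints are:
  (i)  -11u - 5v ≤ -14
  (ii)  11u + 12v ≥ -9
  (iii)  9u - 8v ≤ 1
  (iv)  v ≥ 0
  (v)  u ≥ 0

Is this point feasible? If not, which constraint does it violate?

not feasible — violates (iii)

Constraint (iii): 9u - 8v = 27, which is not ≤ 1. All other constraints are satisfied.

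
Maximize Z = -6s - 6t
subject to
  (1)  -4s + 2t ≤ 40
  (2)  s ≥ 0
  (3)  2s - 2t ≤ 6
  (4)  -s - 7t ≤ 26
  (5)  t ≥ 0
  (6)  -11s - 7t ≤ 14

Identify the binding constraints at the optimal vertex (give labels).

Vertices and Z = -6s - 6t:
  (0, 20) → Z = -120
  (0, 0) → Z = 0
  (3, 0) → Z = -18
The feasible region is unbounded (it extends along (1, 2), (1, 1)), but Z strictly decreases along every unbounded feasible direction, so there is no improving ray and the maximum is attained at a vertex.

The maximum is at (0, 0). Substituting into each constraint, equality holds for (2) and (5); the remaining constraints have slack.

(2) and (5)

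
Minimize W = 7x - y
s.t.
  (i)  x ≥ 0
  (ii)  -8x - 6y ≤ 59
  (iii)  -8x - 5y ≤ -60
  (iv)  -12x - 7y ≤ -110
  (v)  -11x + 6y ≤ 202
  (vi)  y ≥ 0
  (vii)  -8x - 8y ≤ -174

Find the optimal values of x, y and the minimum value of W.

x = 0, y = 101/3, minimum W = -101/3

The feasible region is unbounded (it extends along (6, 11), (1, 0)), but W strictly increases along every unbounded feasible direction, so there is no improving ray and the minimum is attained at a vertex.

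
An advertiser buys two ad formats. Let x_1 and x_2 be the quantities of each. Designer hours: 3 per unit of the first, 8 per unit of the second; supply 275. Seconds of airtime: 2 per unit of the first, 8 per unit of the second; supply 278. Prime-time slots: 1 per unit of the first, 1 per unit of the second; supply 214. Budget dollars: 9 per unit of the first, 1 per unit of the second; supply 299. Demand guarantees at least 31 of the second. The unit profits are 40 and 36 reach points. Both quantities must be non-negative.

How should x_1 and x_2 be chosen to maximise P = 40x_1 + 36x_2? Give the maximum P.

x_1 = 9, x_2 = 31, maximum P = 1476

Vertices and P = 40x_1 + 36x_2:
  (0, 275/8) → P = 2475/2
  (0, 31) → P = 1116
  (9, 31) → P = 1476

The binding constraints are 3x_1 + 8x_2 = 275 and x_2 = 31.
Solving simultaneously gives x_1 = 9, x_2 = 31.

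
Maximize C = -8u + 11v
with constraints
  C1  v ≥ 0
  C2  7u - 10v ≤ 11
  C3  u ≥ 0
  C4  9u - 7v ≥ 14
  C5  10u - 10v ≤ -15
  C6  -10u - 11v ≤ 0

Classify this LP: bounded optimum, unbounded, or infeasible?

unbounded

From the feasible point (49/4, 55/4), moving in the direction (7, 9) keeps every constraint satisfied while C increases without bound.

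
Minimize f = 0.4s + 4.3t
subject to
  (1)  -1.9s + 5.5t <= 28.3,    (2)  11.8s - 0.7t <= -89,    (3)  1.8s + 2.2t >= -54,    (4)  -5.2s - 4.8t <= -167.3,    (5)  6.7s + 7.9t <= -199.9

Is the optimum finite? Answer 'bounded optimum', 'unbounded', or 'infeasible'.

The boundaries -1.9s + 5.5t = 28.3 and 1.8s + 2.2t = -54 meet at (-25.515625, -2583/704), but that point violates -5.2s - 4.8t ≤ -167.3. Every candidate vertex is excluded by some other constraint, so the feasible region is empty.

infeasible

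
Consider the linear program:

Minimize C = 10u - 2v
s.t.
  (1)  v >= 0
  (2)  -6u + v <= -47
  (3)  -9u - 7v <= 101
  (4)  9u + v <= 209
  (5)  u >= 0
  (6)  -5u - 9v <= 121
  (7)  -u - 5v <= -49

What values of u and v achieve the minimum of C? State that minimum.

Vertices and C = 10u - 2v:
  (256/15, 277/5) → C = 898/15
  (284/31, 247/31) → C = 2346/31
  (249/11, 58/11) → C = 2374/11

u = 256/15, v = 277/5, minimum C = 898/15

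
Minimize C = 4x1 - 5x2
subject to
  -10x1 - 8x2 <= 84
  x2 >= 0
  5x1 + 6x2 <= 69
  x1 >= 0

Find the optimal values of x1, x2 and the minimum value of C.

Corner points and C = 4x1 - 5x2:
  (69/5, 0) → C = 276/5
  (0, 0) → C = 0
  (0, 23/2) → C = -115/2

The optimum lies where 5x1 + 6x2 = 69 and x1 = 0.
Solving simultaneously gives x1 = 0, x2 = 23/2.

x1 = 0, x2 = 23/2, minimum C = -115/2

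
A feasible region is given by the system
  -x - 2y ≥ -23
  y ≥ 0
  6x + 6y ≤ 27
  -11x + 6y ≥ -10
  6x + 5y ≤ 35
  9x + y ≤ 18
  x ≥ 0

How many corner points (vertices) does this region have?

Intersecting each pair of boundary lines and keeping only the points that satisfy every inequality leaves:
  (10/11, 0)
  (0, 0)
  (27/16, 45/16)
  (0, 9/2)
  (118/65, 108/65)

5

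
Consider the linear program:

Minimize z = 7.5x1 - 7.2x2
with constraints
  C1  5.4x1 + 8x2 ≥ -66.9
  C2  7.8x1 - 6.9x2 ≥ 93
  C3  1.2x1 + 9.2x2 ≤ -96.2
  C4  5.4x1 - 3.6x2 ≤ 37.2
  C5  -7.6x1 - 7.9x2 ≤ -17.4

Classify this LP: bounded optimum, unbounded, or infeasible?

infeasible

The boundaries 5.4x1 + 8x2 = -66.9 and -7.6x1 - 7.9x2 = -17.4 meet at (66771/1814, -30120/907), but that point violates 5.4x1 - 3.6x2 ≤ 37.2. Every candidate vertex is excluded by some other constraint, so the feasible region is empty.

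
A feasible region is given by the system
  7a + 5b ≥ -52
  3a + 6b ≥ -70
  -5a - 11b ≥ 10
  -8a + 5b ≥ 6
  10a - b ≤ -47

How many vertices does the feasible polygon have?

The feasible vertices (each the meet of two boundaries and inside every other half-plane) are:
  (-261/26, 95/26)
  (-287/57, -191/57)
  (-527/115, 27/23)

3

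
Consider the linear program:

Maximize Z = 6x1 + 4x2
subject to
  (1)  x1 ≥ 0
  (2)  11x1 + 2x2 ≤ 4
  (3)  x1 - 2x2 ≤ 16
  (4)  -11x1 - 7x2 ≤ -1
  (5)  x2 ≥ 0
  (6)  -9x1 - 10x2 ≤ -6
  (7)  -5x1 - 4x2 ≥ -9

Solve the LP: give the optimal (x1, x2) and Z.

Vertices and Z = 6x1 + 4x2:
  (0, 2) → Z = 8
  (0, 3/5) → Z = 12/5
  (7/23, 15/46) → Z = 72/23

At the optimal vertex, x1 = 0 and 11x1 + 2x2 = 4.
Solving simultaneously gives x1 = 0, x2 = 2.

x1 = 0, x2 = 2, maximum Z = 8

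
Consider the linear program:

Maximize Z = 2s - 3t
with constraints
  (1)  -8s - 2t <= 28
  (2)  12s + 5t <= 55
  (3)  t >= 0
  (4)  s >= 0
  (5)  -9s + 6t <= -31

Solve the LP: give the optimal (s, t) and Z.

s = 55/12, t = 0, maximum Z = 55/6

Extreme points and Z = 2s - 3t:
  (55/12, 0) → Z = 55/6
  (485/117, 41/39) → Z = 601/117
  (31/9, 0) → Z = 62/9

At the optimal vertex, 12s + 5t = 55 and t = 0.
Solving simultaneously gives s = 55/12, t = 0.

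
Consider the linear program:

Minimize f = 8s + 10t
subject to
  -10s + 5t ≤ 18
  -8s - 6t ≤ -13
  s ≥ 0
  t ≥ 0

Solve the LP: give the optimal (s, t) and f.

s = 13/8, t = 0, minimum f = 13

Vertices and f = 8s + 10t:
  (0, 18/5) → f = 36
  (0, 13/6) → f = 65/3
  (13/8, 0) → f = 13
The feasible region is unbounded (it extends along (1, 2), (1, 0)), but f strictly increases along every unbounded feasible direction, so there is no improving ray and the minimum is attained at a vertex.

At the optimal vertex, -8s - 6t = -13 and t = 0.
Solving simultaneously gives s = 13/8, t = 0.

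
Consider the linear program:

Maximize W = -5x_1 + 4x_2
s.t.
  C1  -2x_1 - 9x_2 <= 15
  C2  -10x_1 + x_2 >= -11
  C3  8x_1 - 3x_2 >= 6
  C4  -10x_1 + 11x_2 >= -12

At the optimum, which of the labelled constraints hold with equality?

C2 and C3

Extreme points and W = -5x_1 + 4x_2:
  (27/22, 14/11) → W = -23/22
  (109/100, -1/10) → W = -117/20
  (15/29, -18/29) → W = -147/29

The maximum is at (27/22, 14/11). Substituting into each constraint, equality holds for C2 and C3; the remaining constraints have slack.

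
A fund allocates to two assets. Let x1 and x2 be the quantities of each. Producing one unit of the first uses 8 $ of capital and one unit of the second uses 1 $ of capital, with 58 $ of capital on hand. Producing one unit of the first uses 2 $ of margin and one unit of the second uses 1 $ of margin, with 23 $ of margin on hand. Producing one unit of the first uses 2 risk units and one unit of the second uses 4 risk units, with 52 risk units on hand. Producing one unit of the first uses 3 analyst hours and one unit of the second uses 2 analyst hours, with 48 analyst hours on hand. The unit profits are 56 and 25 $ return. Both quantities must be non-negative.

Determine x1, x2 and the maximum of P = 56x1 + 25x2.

x1 = 6, x2 = 10, maximum P = 586

Extreme points and P = 56x1 + 25x2:
  (0, 0) → P = 0
  (0, 13) → P = 325
  (29/4, 0) → P = 406
  (6, 10) → P = 586

The binding constraints are 8x1 + x2 = 58 and 2x1 + 4x2 = 52.
Solving simultaneously gives x1 = 6, x2 = 10.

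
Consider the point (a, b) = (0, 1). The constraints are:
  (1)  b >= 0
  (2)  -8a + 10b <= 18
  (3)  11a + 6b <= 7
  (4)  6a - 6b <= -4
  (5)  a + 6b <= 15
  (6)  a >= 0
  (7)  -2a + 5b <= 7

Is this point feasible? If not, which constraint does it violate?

feasible

(1): 1 ≥ 0 ✓
(2): 10 ≤ 18 ✓
(3): 6 ≤ 7 ✓
(4): -6 ≤ -4 ✓
(5): 6 ≤ 15 ✓
(6): 0 ≥ 0 ✓
(7): 5 ≤ 7 ✓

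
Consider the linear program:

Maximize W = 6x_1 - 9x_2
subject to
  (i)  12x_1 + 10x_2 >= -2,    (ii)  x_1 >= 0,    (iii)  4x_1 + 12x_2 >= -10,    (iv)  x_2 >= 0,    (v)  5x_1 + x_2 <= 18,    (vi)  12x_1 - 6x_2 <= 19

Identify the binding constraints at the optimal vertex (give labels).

(iv) and (vi)

Vertices and W = 6x_1 - 9x_2:
  (0, 0) → W = 0
  (0, 18) → W = -162
  (19/12, 0) → W = 19/2
  (127/42, 121/42) → W = -109/14

The maximum is at (19/12, 0). Substituting into each constraint, equality holds for (iv) and (vi); the remaining constraints have slack.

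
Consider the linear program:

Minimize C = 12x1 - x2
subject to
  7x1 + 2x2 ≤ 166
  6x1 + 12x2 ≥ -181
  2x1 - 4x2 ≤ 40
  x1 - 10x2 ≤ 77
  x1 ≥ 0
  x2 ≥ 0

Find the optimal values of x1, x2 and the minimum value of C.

Extreme points and C = 12x1 - x2:
  (93/4, 13/8) → C = 2219/8
  (0, 83) → C = -83
  (20, 0) → C = 240
  (0, 0) → C = 0

x1 = 0, x2 = 83, minimum C = -83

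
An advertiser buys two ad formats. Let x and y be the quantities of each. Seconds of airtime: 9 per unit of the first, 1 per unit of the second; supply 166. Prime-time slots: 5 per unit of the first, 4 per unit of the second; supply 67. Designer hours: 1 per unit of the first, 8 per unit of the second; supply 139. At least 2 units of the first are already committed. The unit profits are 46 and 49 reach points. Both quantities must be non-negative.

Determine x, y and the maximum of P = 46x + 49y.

x = 2, y = 57/4, maximum P = 3161/4

Extreme points and P = 46x + 49y:
  (67/5, 0) → P = 3082/5
  (2, 0) → P = 92
  (2, 57/4) → P = 3161/4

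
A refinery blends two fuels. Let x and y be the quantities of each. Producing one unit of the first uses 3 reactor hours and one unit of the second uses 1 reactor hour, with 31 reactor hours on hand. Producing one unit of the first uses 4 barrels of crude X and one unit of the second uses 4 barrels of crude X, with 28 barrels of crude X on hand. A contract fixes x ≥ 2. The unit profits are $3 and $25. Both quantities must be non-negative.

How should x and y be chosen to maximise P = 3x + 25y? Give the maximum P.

Corner points and P = 3x + 25y:
  (7, 0) → P = 21
  (2, 0) → P = 6
  (2, 5) → P = 131

x = 2, y = 5, maximum P = 131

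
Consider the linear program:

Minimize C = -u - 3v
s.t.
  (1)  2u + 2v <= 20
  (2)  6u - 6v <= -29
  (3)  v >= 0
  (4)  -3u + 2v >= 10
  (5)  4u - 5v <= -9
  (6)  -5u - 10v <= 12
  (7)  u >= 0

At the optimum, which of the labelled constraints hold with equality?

(1) and (7)

Feasible corners and C = -u - 3v:
  (2, 8) → C = -26
  (0, 10) → C = -30
  (0, 5) → C = -15

The minimum is at (0, 10). Substituting into each constraint, equality holds for (1) and (7); the remaining constraints have slack.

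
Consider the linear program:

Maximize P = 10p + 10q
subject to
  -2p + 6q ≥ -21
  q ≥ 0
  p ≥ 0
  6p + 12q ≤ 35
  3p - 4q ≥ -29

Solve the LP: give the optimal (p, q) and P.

p = 35/6, q = 0, maximum P = 175/3

Feasible corners and P = 10p + 10q:
  (0, 0) → P = 0
  (35/6, 0) → P = 175/3
  (0, 35/12) → P = 175/6

The optimum lies where q = 0 and 6p + 12q = 35.
Solving simultaneously gives p = 35/6, q = 0.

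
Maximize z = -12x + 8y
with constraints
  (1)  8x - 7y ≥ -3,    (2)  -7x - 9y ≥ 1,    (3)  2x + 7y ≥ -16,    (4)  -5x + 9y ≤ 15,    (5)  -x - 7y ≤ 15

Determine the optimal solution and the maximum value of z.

Vertices and z = -12x + 8y:
  (-34/121, 13/121) → z = 512/121
  (-19/10, -61/35) → z = 62/7
  (16/5, -13/5) → z = -296/5
  (-1, -2) → z = -4

At the optimal vertex, 8x - 7y = -3 and 2x + 7y = -16.
Solving simultaneously gives x = -19/10, y = -61/35.

x = -19/10, y = -61/35, maximum z = 62/7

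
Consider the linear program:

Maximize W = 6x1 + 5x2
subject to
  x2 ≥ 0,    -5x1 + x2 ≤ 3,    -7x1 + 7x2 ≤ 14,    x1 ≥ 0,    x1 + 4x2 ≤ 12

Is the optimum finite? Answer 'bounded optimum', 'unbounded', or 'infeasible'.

bounded optimum

Vertices and W = 6x1 + 5x2:
  (0, 0) → W = 0
  (12, 0) → W = 72
  (0, 2) → W = 10
  (4/5, 14/5) → W = 94/5
The feasible region has finitely many vertices and no improving ray; the maximum is 72 at (12, 0).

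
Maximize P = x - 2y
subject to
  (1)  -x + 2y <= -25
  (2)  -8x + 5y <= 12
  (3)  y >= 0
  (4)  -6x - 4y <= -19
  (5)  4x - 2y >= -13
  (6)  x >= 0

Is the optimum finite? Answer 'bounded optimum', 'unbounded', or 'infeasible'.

From the feasible point (25, 0), moving in the direction (1, 0) keeps every constraint satisfied while P increases without bound.

unbounded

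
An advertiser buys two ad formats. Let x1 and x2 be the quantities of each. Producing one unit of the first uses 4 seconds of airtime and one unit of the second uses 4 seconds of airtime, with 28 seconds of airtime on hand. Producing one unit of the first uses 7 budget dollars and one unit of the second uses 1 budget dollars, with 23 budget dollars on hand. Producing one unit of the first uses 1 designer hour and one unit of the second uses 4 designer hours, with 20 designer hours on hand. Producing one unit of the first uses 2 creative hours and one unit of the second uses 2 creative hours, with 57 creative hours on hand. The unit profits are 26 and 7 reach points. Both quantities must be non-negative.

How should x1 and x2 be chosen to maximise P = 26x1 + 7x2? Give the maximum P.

The optimum lies where 4x1 + 4x2 = 28 and 7x1 + x2 = 23.
Solving simultaneously gives x1 = 8/3, x2 = 13/3.

x1 = 8/3, x2 = 13/3, maximum P = 299/3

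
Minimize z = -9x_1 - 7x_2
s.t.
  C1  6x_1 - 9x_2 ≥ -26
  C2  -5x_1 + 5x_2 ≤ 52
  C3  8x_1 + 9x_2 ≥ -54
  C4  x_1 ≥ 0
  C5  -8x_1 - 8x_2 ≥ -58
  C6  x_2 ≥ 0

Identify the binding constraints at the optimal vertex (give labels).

C5 and C6

Corner points and z = -9x_1 - 7x_2:
  (0, 26/9) → z = -182/9
  (157/60, 139/30) → z = -3359/60
  (0, 0) → z = 0
  (29/4, 0) → z = -261/4

The minimum is at (29/4, 0). Substituting into each constraint, equality holds for C5 and C6; the remaining constraints have slack.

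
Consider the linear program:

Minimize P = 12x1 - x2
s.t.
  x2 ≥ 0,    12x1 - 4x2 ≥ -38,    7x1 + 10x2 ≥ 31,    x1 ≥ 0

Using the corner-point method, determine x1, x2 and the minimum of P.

x1 = 0, x2 = 19/2, minimum P = -19/2

Feasible corners and P = 12x1 - x2:
  (31/7, 0) → P = 372/7
  (0, 19/2) → P = -19/2
  (0, 31/10) → P = -31/10
The feasible region is unbounded (it extends along (1, 3), (1, 0)), but P strictly increases along every unbounded feasible direction, so there is no improving ray and the minimum is attained at a vertex.

The binding constraints are 12x1 - 4x2 = -38 and x1 = 0.
Solving simultaneously gives x1 = 0, x2 = 19/2.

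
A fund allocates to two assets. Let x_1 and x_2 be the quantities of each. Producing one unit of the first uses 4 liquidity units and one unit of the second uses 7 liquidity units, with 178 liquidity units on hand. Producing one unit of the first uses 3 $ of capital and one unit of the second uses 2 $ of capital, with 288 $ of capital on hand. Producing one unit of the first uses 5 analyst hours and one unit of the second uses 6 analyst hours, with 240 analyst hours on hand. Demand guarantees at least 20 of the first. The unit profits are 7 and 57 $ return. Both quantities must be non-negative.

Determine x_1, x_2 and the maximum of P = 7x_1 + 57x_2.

Vertices and P = 7x_1 + 57x_2:
  (89/2, 0) → P = 623/2
  (20, 0) → P = 140
  (20, 14) → P = 938

The optimum lies where 4x_1 + 7x_2 = 178 and x_1 = 20.
Solving simultaneously gives x_1 = 20, x_2 = 14.

x_1 = 20, x_2 = 14, maximum P = 938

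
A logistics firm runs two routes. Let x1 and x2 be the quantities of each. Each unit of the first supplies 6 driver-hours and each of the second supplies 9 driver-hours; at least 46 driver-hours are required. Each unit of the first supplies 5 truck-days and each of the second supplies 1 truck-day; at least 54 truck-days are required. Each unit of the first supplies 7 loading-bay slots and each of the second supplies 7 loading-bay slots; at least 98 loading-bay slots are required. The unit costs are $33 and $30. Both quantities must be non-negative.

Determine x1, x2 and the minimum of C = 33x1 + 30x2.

Feasible corners and C = 33x1 + 30x2:
  (0, 54) → C = 1620
  (14, 0) → C = 462
  (10, 4) → C = 450
The feasible region is unbounded (it extends along (0, 1), (1, 0)), but C strictly increases along every unbounded feasible direction, so there is no improving ray and the minimum is attained at a vertex.

The optimum lies where 5x1 + x2 = 54 and 7x1 + 7x2 = 98.
Solving simultaneously gives x1 = 10, x2 = 4.

x1 = 10, x2 = 4, minimum C = 450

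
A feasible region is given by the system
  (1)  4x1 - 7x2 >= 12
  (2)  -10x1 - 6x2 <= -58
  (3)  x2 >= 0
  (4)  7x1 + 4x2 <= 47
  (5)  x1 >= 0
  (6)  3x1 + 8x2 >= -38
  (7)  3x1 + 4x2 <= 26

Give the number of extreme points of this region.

4

The feasible vertices (each the meet of two boundaries and inside every other half-plane) are:
  (239/47, 56/47)
  (29/5, 8/5)
  (29/5, 0)
  (47/7, 0)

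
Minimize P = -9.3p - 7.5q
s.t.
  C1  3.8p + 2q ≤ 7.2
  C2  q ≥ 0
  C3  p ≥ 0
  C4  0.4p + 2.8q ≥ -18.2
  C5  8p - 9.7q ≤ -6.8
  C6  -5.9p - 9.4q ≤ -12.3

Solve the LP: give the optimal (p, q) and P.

p = 0, q = 3.6, minimum P = -27

At the optimal vertex, 3.8p + 2q = 7.2 and p = 0.
Solving simultaneously gives p = 0, q = 18/5.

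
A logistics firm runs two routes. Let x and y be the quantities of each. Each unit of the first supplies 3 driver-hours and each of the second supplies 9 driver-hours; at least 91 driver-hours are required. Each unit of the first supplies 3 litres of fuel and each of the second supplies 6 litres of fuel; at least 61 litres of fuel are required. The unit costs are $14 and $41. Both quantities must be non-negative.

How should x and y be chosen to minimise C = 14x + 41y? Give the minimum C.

x = 1/3, y = 10, minimum C = 1244/3

Extreme points and C = 14x + 41y:
  (0, 61/6) → C = 2501/6
  (91/3, 0) → C = 1274/3
  (1/3, 10) → C = 1244/3
The feasible region is unbounded (it extends along (0, 1), (1, 0)), but C strictly increases along every unbounded feasible direction, so there is no improving ray and the minimum is attained at a vertex.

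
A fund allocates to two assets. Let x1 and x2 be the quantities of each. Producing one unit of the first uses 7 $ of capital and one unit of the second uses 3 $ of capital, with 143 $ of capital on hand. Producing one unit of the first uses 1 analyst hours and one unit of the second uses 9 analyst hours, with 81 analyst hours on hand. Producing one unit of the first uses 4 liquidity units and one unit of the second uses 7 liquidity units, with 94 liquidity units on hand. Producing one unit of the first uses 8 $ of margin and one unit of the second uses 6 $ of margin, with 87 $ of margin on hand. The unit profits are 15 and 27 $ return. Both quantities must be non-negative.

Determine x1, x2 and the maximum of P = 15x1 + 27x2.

Corner points and P = 15x1 + 27x2:
  (0, 0) → P = 0
  (0, 9) → P = 243
  (87/8, 0) → P = 1305/8
  (9/2, 17/2) → P = 297

The binding constraints are x1 + 9x2 = 81 and 8x1 + 6x2 = 87.
Solving simultaneously gives x1 = 9/2, x2 = 17/2.

x1 = 9/2, x2 = 17/2, maximum P = 297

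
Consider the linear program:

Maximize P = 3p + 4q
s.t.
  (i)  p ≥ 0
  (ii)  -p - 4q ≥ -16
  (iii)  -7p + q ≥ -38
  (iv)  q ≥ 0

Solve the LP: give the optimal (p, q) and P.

p = 168/29, q = 74/29, maximum P = 800/29

Vertices and P = 3p + 4q:
  (0, 4) → P = 16
  (0, 0) → P = 0
  (168/29, 74/29) → P = 800/29
  (38/7, 0) → P = 114/7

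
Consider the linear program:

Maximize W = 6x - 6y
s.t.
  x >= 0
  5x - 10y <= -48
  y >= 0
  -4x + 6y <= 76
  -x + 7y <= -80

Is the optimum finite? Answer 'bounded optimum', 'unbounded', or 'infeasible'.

infeasible

The boundaries x = 0 and 5x - 10y = -48 meet at (0, 24/5), but that point violates -x + 7y ≤ -80. Every candidate vertex is excluded by some other constraint, so the feasible region is empty.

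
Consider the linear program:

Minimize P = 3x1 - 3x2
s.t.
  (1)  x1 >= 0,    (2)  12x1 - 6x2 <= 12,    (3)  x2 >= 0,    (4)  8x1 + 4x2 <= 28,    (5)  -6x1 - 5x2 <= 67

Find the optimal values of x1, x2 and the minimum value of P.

x1 = 0, x2 = 7, minimum P = -21

Extreme points and P = 3x1 - 3x2:
  (0, 0) → P = 0
  (0, 7) → P = -21
  (1, 0) → P = 3
  (9/4, 5/2) → P = -3/4

The binding constraints are x1 = 0 and 8x1 + 4x2 = 28.
Solving simultaneously gives x1 = 0, x2 = 7.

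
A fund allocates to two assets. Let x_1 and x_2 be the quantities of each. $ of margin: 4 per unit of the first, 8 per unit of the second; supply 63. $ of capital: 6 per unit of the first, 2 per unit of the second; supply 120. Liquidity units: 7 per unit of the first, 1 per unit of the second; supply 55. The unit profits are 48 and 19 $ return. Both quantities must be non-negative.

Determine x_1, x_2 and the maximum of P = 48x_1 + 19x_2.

x_1 = 29/4, x_2 = 17/4, maximum P = 1715/4

Vertices and P = 48x_1 + 19x_2:
  (0, 0) → P = 0
  (0, 63/8) → P = 1197/8
  (55/7, 0) → P = 2640/7
  (29/4, 17/4) → P = 1715/4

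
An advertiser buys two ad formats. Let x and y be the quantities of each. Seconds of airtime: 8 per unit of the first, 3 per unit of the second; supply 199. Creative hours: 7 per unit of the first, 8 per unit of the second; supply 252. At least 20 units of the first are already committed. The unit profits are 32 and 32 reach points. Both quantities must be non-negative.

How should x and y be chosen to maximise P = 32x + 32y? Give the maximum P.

x = 20, y = 13, maximum P = 1056

Corner points and P = 32x + 32y:
  (199/8, 0) → P = 796
  (20, 0) → P = 640
  (20, 13) → P = 1056

The optimum lies where 8x + 3y = 199 and x = 20.
Solving simultaneously gives x = 20, y = 13.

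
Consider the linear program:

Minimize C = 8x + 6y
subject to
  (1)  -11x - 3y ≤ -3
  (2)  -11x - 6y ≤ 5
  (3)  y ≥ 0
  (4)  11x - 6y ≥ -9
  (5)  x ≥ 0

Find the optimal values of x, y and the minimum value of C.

Vertices and C = 8x + 6y:
  (3/11, 0) → C = 24/11
  (0, 1) → C = 6
  (0, 3/2) → C = 9
The feasible region is unbounded (it extends along (6, 11), (1, 0)), but C strictly increases along every unbounded feasible direction, so there is no improving ray and the minimum is attained at a vertex.

The binding constraints are -11x - 3y = -3 and y = 0.
Solving simultaneously gives x = 3/11, y = 0.

x = 3/11, y = 0, minimum C = 24/11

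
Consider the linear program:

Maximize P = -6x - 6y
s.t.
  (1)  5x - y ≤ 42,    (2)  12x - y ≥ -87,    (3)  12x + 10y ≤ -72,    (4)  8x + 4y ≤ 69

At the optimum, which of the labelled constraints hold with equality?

(1) and (2)

Extreme points and P = -6x - 6y:
  (-129/7, -939/7) → P = 6408/7
  (174/31, -432/31) → P = 1548/31
  (-157/22, 15/11) → P = 381/11

The maximum is at (-129/7, -939/7). Substituting into each constraint, equality holds for (1) and (2); the remaining constraints have slack.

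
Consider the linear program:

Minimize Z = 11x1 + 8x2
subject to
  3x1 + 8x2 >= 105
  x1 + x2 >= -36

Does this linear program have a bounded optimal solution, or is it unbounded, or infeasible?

unbounded

From the feasible point (-393/5, 213/5), moving in the direction (-1, 1) keeps every constraint satisfied while Z decreases without bound.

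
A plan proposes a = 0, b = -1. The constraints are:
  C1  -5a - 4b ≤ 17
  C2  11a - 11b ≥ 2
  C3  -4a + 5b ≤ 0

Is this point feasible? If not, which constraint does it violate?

C1: 4 ≤ 17 ✓
C2: 11 ≥ 2 ✓
C3: -5 ≤ 0 ✓

feasible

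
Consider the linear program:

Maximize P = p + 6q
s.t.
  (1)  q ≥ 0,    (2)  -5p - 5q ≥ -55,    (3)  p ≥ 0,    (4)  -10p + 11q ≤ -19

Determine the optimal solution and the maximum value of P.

p = 20/3, q = 13/3, maximum P = 98/3

Extreme points and P = p + 6q:
  (11, 0) → P = 11
  (19/10, 0) → P = 19/10
  (20/3, 13/3) → P = 98/3

At the optimal vertex, -5p - 5q = -55 and -10p + 11q = -19.
Solving simultaneously gives p = 20/3, q = 13/3.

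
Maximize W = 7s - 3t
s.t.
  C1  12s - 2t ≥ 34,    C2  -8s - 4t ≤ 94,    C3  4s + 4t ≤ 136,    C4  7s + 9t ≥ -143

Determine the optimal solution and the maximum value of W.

Extreme points and W = 7s - 3t:
  (51/7, 187/7) → W = -204/7
  (10/61, -977/61) → W = 3001/61
  (449/2, -381/2) → W = 2143

s = 449/2, t = -381/2, maximum W = 2143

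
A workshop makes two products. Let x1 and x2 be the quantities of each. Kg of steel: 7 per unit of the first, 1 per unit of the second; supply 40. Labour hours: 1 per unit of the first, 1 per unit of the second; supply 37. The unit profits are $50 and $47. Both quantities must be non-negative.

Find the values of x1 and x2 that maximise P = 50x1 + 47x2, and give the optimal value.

x1 = 1/2, x2 = 73/2, maximum P = 3481/2

Vertices and P = 50x1 + 47x2:
  (0, 0) → P = 0
  (0, 37) → P = 1739
  (40/7, 0) → P = 2000/7
  (1/2, 73/2) → P = 3481/2

The optimum lies where 7x1 + x2 = 40 and x1 + x2 = 37.
Solving simultaneously gives x1 = 1/2, x2 = 73/2.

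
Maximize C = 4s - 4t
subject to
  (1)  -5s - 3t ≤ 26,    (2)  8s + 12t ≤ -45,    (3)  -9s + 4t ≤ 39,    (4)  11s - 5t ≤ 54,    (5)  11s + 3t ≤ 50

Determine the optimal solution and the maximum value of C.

The binding constraints are -5s - 3t = 26 and 11s - 5t = 54.
Solving simultaneously gives s = 16/29, t = -278/29.

s = 16/29, t = -278/29, maximum C = 1176/29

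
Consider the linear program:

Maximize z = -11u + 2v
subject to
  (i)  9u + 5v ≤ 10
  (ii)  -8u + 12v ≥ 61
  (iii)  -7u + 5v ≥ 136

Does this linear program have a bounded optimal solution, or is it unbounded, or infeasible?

unbounded

From the feasible point (-63/8, 647/40), moving in the direction (-5, 9) keeps every constraint satisfied while z increases without bound.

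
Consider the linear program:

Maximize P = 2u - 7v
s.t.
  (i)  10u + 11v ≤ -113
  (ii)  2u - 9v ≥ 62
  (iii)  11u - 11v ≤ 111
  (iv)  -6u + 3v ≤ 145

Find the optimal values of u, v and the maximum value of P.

u = -1928/33, v = -2261/33, maximum P = 11971/33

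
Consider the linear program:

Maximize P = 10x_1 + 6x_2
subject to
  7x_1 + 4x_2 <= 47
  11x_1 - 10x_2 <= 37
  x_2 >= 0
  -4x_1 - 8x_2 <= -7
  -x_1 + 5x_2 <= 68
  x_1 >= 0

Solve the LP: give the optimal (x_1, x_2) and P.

Vertices and P = 10x_1 + 6x_2:
  (103/19, 43/19) → P = 1288/19
  (0, 47/4) → P = 141/2
  (37/11, 0) → P = 370/11
  (7/4, 0) → P = 35/2
  (0, 7/8) → P = 21/4

x_1 = 0, x_2 = 47/4, maximum P = 141/2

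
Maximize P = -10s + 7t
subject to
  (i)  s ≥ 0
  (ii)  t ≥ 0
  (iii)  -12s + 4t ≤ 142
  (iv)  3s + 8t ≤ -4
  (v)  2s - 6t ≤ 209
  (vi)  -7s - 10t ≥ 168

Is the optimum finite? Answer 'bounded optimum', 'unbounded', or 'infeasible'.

The boundaries s = 0 and 2s - 6t = 209 meet at (0, -209/6), but that point violates t ≥ 0. Every candidate vertex is excluded by some other constraint, so the feasible region is empty.

infeasible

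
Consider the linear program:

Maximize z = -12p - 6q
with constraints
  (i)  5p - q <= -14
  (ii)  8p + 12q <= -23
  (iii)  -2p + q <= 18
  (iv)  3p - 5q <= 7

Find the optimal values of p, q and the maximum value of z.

p = -97/7, q = -68/7, maximum z = 1572/7

Corner points and z = -12p - 6q:
  (-191/68, -3/68) → z = 1155/34
  (-7/2, -7/2) → z = 63
  (-239/32, 49/16) → z = 285/4
  (-97/7, -68/7) → z = 1572/7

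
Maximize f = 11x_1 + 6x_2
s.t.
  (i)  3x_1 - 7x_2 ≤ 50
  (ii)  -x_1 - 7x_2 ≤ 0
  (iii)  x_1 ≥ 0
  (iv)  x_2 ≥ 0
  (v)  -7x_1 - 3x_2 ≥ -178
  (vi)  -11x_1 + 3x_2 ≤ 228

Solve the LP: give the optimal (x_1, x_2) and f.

Extreme points and f = 11x_1 + 6x_2:
  (50/3, 0) → f = 550/3
  (698/29, 92/29) → f = 8230/29
  (0, 0) → f = 0
  (0, 178/3) → f = 356

x_1 = 0, x_2 = 178/3, maximum f = 356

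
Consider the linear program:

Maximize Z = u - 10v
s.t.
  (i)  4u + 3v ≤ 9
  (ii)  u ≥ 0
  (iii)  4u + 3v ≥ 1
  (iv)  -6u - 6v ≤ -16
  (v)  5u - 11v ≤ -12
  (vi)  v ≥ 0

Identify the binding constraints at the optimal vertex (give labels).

Extreme points and Z = u - 10v:
  (0, 3) → Z = -30
  (1, 5/3) → Z = -47/3
  (0, 8/3) → Z = -80/3

The maximum is at (1, 5/3). Substituting into each constraint, equality holds for (i) and (iv); the remaining constraints have slack.

(i) and (iv)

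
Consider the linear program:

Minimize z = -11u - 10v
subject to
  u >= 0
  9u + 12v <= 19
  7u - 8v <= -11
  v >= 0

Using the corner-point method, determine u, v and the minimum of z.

u = 5/39, v = 58/39, minimum z = -635/39

The optimum lies where 9u + 12v = 19 and 7u - 8v = -11.
Solving simultaneously gives u = 5/39, v = 58/39.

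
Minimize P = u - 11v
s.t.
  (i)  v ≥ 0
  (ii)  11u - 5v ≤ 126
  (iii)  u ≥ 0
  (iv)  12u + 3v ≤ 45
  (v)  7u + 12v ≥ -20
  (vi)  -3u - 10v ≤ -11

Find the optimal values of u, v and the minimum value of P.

Feasible corners and P = u - 11v:
  (15/4, 0) → P = 15/4
  (11/3, 0) → P = 11/3
  (0, 15) → P = -165
  (0, 11/10) → P = -121/10

The binding constraints are u = 0 and 12u + 3v = 45.
Solving simultaneously gives u = 0, v = 15.

u = 0, v = 15, minimum P = -165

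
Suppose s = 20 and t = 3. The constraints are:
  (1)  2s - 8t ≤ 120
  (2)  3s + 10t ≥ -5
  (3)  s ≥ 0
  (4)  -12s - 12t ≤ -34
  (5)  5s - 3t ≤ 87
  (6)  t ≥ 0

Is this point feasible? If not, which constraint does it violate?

not feasible — violates (5)

Constraint (5): 5s - 3t = 91, which is not ≤ 87. All other constraints are satisfied.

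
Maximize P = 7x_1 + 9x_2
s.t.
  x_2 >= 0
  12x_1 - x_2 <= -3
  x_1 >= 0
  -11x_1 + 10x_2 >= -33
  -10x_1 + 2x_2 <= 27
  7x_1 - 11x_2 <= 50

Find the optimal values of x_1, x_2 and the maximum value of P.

x_1 = 3/2, x_2 = 21, maximum P = 399/2

Feasible corners and P = 7x_1 + 9x_2:
  (0, 3) → P = 27
  (3/2, 21) → P = 399/2
  (0, 27/2) → P = 243/2

At the optimal vertex, 12x_1 - x_2 = -3 and -10x_1 + 2x_2 = 27.
Solving simultaneously gives x_1 = 3/2, x_2 = 21.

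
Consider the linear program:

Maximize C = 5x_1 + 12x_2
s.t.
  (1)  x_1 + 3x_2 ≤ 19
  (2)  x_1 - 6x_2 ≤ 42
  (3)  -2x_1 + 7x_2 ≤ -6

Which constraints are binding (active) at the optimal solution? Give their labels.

(1) and (2)

Feasible corners and C = 5x_1 + 12x_2:
  (80/3, -23/9) → C = 308/3
  (151/13, 32/13) → C = 1139/13
  (-258/5, -78/5) → C = -2226/5

The maximum is at (80/3, -23/9). Substituting into each constraint, equality holds for (1) and (2); the remaining constraints have slack.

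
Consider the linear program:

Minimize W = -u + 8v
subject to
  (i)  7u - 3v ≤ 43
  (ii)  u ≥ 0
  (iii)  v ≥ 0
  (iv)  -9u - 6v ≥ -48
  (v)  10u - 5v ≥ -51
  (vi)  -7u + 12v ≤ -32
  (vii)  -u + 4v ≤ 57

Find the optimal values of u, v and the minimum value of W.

Feasible corners and W = -u + 8v:
  (16/3, 0) → W = -16/3
  (32/7, 0) → W = -32/7
  (128/25, 8/25) → W = -64/25

u = 16/3, v = 0, minimum W = -16/3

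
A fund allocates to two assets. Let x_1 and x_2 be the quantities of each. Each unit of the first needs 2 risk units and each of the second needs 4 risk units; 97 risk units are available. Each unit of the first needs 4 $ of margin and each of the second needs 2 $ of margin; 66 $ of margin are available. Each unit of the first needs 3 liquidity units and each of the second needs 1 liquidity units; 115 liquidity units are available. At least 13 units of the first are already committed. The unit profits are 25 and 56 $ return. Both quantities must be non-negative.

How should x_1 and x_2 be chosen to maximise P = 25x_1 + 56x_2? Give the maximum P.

x_1 = 13, x_2 = 7, maximum P = 717

Vertices and P = 25x_1 + 56x_2:
  (33/2, 0) → P = 825/2
  (13, 0) → P = 325
  (13, 7) → P = 717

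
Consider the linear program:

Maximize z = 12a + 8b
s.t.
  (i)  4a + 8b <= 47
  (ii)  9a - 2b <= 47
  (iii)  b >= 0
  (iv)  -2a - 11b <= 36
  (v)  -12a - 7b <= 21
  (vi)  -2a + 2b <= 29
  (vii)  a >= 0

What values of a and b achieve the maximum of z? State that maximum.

a = 47/8, b = 47/16, maximum z = 94

The binding constraints are 4a + 8b = 47 and 9a - 2b = 47.
Solving simultaneously gives a = 47/8, b = 47/16.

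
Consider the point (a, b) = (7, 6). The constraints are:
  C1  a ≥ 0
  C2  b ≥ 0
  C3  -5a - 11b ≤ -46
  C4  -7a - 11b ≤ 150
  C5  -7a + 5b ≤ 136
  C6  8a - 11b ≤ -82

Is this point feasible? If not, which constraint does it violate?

Constraint C6: 8a - 11b = -10, which is not ≤ -82. All other constraints are satisfied.

not feasible — violates C6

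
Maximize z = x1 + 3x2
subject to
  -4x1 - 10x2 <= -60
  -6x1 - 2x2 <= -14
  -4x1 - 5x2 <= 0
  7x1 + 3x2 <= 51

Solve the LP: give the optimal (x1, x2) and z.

Vertices and z = x1 + 3x2:
  (5/13, 76/13) → z = 233/13
  (165/29, 108/29) → z = 489/29
  (-15, 52) → z = 141

x1 = -15, x2 = 52, maximum z = 141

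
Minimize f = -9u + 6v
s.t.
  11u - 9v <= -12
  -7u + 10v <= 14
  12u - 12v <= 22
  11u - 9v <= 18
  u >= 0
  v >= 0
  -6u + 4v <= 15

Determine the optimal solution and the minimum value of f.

Feasible corners and f = -9u + 6v:
  (6/47, 70/47) → f = 366/47
  (0, 4/3) → f = 8
  (0, 7/5) → f = 42/5

The binding constraints are 11u - 9v = -12 and -7u + 10v = 14.
Solving simultaneously gives u = 6/47, v = 70/47.

u = 6/47, v = 70/47, minimum f = 366/47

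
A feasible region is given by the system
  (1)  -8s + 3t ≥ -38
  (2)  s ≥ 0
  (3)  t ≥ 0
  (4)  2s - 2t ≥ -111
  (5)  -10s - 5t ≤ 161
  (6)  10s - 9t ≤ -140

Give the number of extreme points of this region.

4

Of the 15 pairwise boundary intersections, those satisfying every inequality are:
  (409/10, 482/5)
  (127/7, 250/7)
  (0, 111/2)
  (0, 140/9)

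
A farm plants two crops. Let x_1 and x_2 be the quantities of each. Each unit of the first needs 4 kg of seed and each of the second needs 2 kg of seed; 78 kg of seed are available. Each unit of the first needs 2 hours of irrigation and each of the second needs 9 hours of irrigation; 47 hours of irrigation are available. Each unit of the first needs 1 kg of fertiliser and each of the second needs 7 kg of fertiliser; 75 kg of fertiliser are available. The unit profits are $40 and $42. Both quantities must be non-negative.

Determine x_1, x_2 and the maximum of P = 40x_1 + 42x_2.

Extreme points and P = 40x_1 + 42x_2:
  (0, 0) → P = 0
  (0, 47/9) → P = 658/3
  (39/2, 0) → P = 780
  (19, 1) → P = 802

x_1 = 19, x_2 = 1, maximum P = 802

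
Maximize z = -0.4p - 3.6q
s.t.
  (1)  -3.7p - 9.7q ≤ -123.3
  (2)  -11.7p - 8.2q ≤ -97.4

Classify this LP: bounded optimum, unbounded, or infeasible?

From the feasible point (-6628/8315, 108223/8315), moving in the direction (9.7, -3.7) keeps every constraint satisfied while z increases without bound.

unbounded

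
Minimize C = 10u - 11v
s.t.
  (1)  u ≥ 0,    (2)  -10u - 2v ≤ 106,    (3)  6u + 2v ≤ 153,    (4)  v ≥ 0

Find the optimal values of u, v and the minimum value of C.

Vertices and C = 10u - 11v:
  (0, 153/2) → C = -1683/2
  (0, 0) → C = 0
  (51/2, 0) → C = 255

At the optimal vertex, u = 0 and 6u + 2v = 153.
Solving simultaneously gives u = 0, v = 153/2.

u = 0, v = 153/2, minimum C = -1683/2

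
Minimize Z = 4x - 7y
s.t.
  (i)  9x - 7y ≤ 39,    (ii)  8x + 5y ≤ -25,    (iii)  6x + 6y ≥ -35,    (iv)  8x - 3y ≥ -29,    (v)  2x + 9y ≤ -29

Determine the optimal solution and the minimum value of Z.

Corner points and Z = 4x - 7y:
  (20/101, -537/101) → Z = 3839/101
  (-11/96, -183/32) → Z = 3799/96
  (-40/31, -91/31) → Z = 477/31
  (-47/14, -52/21) → Z = 82/21

At the optimal vertex, 6x + 6y = -35 and 2x + 9y = -29.
Solving simultaneously gives x = -47/14, y = -52/21.

x = -47/14, y = -52/21, minimum Z = 82/21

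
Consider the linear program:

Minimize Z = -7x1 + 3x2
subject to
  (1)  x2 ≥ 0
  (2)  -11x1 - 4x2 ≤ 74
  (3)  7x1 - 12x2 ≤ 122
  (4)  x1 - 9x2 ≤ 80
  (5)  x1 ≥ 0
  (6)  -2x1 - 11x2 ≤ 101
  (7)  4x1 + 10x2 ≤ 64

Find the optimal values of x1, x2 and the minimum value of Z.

x1 = 16, x2 = 0, minimum Z = -112

Extreme points and Z = -7x1 + 3x2:
  (0, 0) → Z = 0
  (16, 0) → Z = -112
  (0, 32/5) → Z = 96/5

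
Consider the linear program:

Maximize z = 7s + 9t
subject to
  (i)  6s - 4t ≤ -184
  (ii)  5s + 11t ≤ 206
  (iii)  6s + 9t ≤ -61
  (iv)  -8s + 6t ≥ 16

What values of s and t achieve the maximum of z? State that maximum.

s = -950/39, t = 123/13, maximum z = -3329/39

Vertices and z = 7s + 9t:
  (-950/39, 123/13) → z = -3329/39
  (-260, -344) → z = -4916
  (-2525/21, 1541/21) → z = -3806/21
The feasible region is unbounded (it extends along (-3, -4), (-11, 5)), but z strictly decreases along every unbounded feasible direction, so there is no improving ray and the maximum is attained at a vertex.

At the optimal vertex, 6s - 4t = -184 and 6s + 9t = -61.
Solving simultaneously gives s = -950/39, t = 123/13.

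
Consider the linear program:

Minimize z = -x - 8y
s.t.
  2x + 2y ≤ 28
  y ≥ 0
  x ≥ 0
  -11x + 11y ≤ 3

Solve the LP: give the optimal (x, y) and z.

x = 151/22, y = 157/22, minimum z = -1407/22

Extreme points and z = -x - 8y:
  (14, 0) → z = -14
  (151/22, 157/22) → z = -1407/22
  (0, 0) → z = 0
  (0, 3/11) → z = -24/11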